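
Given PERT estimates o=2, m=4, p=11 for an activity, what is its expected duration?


te = (o + 4m + p) / 6
= (2 + 4×4 + 11) / 6
= (2 + 16 + 11) / 6
= 29 / 6
= 4.83


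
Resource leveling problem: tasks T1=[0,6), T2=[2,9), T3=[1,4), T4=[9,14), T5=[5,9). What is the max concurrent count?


Check each time point for overlaps:
  t=2: 3 tasks active (T1, T2, T3)
Max concurrent = 3


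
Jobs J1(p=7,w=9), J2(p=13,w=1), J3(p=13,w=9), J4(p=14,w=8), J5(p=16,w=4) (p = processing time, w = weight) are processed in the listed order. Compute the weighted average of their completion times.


Completion times:
  J1: C=7, w×C=9×7=63
  J2: C=20, w×C=1×20=20
  J3: C=33, w×C=9×33=297
  J4: C=47, w×C=8×47=376
  J5: C=63, w×C=4×63=252
Sum w×C = 1008
Sum w = 31
Weighted avg = 1008/31
= 32.52


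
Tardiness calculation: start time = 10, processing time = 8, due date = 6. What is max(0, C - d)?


Completion = start + processing = 10 + 8 = 18
Tardiness = max(0, C - d) = max(0, 18 - 6)
= max(0, 12)
= 12


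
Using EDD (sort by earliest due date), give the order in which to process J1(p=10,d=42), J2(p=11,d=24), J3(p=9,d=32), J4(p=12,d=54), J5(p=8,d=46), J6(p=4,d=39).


EDD: sort by earliest due date
  J2: d=24, p=11
  J3: d=32, p=9
  J6: d=39, p=4
  J1: d=42, p=10
  J5: d=46, p=8
  J4: d=54, p=12
Order: J2 → J3 → J6 → J1 → J5 → J4


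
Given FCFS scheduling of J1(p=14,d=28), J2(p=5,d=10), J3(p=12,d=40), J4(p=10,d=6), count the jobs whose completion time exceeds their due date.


Completion vs due date:
  J1: C=14, d=28 → on time
  J2: C=19, d=10 → TARDY
  J3: C=31, d=40 → on time
  J4: C=41, d=6 → TARDY
Tardy jobs: J2, J4
Count = 2


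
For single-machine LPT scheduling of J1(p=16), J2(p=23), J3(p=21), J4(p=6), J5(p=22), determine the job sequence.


LPT: sort by longest processing time first
  J2: p=23
  J5: p=22
  J3: p=21
  J1: p=16
  J4: p=6
Order: J2 → J5 → J3 → J1 → J4


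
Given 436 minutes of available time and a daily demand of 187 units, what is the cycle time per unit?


Cycle time = available time / demand
= 436 / 187
= 2.33 min/unit


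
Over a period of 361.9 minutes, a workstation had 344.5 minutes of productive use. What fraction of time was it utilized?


Utilization = busy / total × 100
= 344.5 / 361.9 × 100
= 95.2%


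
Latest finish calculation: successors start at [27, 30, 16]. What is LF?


LF = min of all successor start times
Successors start at: [27, 30, 16]
LF = min(27, 30, 16)
= 16


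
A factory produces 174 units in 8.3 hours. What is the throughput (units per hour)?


Throughput = units / time
= 174 / 8.3
= 21.0 units/hour


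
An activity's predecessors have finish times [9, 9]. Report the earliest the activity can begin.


ES = max of all predecessor completion times
Predecessors: [9, 9]
ES = max(9, 9)
= 9


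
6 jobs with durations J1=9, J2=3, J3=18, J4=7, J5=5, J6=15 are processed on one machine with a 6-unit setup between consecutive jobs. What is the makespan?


Makespan = Σ processing + (n-1) × setup
= (9 + 3 + 18 + 7 + 5 + 15) + (6-1)×6
= 57 + 30
= 87 time units


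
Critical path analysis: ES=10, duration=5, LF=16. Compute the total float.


EF = ES + duration = 10 + 5 = 15
LS = LF - duration = 16 - 5 = 11
Total Float = LF - EF = 16 - 15
(or LS - ES = 11 - 10)
= 1


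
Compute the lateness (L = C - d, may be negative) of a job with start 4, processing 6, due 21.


Completion = 4 + 6 = 10
Lateness = C - d = 10 - 21
= -11


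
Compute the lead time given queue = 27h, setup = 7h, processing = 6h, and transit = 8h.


Lead time = queue + setup + processing + transit
= 27 + 7 + 6 + 8
= 48 hours


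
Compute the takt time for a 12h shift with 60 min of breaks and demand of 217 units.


Available = 12×60 - 60 = 660 min
Takt time = 660 / 217
= 3.04 min/unit


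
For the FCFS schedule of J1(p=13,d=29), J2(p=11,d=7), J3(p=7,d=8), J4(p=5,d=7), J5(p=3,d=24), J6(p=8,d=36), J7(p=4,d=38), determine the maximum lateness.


Lateness per job (L = C - d):
  J1: C=13, d=29, L=-16
  J2: C=24, d=7, L=17
  J3: C=31, d=8, L=23
  J4: C=36, d=7, L=29
  J5: C=39, d=24, L=15
  J6: C=47, d=36, L=11
  J7: C=51, d=38, L=13
Lmax = max(-16, 17, 23, 29, 15, 11, 13)
= 29


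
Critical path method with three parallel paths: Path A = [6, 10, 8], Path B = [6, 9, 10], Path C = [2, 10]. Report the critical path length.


Path A: 6 + 10 + 8 = 24
Path B: 6 + 9 + 10 = 25
Path C: 2 + 10 = 12
Critical path = longest = max(24, 25, 12)
= 25 (Path B)


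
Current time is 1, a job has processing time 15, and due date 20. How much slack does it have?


Slack = due - current_time - processing
= 20 - 1 - 15
= 4


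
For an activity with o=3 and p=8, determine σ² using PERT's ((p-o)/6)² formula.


σ² = ((p - o) / 6)² = (p - o)² / 36
= (8 - 3)² / 36
= 5² / 36
= 25 / 36
= 0.6944


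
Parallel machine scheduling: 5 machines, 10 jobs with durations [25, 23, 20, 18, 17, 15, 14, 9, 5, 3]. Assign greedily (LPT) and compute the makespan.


Jobs (LPT sorted): [25, 23, 20, 18, 17, 15, 14, 9, 5, 3]
Machines: 5
  J=25 → Machine 1 (load: 0+25=25)
  J=23 → Machine 2 (load: 0+23=23)
  J=20 → Machine 3 (load: 0+20=20)
  J=18 → Machine 4 (load: 0+18=18)
  J=17 → Machine 5 (load: 0+17=17)
  J=15 → Machine 5 (load: 17+15=32)
  J=14 → Machine 4 (load: 18+14=32)
  J=9 → Machine 3 (load: 20+9=29)
  J=5 → Machine 2 (load: 23+5=28)
  J=3 → Machine 1 (load: 25+3=28)
Machine loads: [28, 28, 29, 32, 32]
Makespan = max = 32 time units


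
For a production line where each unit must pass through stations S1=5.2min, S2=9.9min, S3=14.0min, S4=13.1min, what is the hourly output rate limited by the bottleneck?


Bottleneck = longest station time
Station times: [5.2, 9.9, 14.0, 13.1]
Max = 14.0 min
Rate = 60 / 14.0
= 4.29 units/hour (bottleneck: 14.0min)


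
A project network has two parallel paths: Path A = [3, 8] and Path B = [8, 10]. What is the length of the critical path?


Path A: 3 + 8 = 11
Path B: 8 + 10 = 18
Critical path = longest = max(11, 18)
= 18 (Path B)


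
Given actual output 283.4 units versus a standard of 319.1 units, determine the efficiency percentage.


Efficiency = (actual / standard) × 100
= (283.4 / 319.1) × 100
= 88.8%


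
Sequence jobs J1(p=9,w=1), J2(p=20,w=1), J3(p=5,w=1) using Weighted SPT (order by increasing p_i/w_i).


WSPT (Smith's rule): sort by p/w ascending
  J3: p/w = 5/1 = 5.000
  J1: p/w = 9/1 = 9.000
  J2: p/w = 20/1 = 20.000
Order: J3 → J1 → J2


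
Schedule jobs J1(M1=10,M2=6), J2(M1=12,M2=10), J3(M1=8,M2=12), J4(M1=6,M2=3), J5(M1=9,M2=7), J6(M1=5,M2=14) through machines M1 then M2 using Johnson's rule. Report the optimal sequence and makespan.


Johnson's rule:
Group 1 (M1≤M2, sort by M1): ['J6', 'J3']
Group 2 (M1>M2, sort desc M2): ['J2', 'J5', 'J1', 'J4']
Sequence: J6 → J3 → J2 → J5 → J1 → J4
Makespan calculation:
  J6: M1 done=5, M2 done=19
  J3: M1 done=13, M2 done=31
  J2: M1 done=25, M2 done=41
  J5: M1 done=34, M2 done=48
  J1: M1 done=44, M2 done=54
  J4: M1 done=50, M2 done=57
= Sequence: J6 → J3 → J2 → J5 → J1 → J4, Makespan: 57


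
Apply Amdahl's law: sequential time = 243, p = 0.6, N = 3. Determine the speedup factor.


Amdahl's law: T_p = T × ((1-p) + p/N)
= 243 × ((1-0.6) + 0.6/3)
= 243 × (0.40 + 0.2000)
= 243 × 0.6000
= 145.80
Speedup = 243/145.80
= 1.67×


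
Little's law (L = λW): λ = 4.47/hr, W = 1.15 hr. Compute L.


Little's law: L = λ × W
= 4.47 × 1.15
= 5.14


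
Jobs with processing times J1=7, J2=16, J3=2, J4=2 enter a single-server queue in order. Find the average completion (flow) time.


Completion times:
  J1: completes at 7
  J2: completes at 23
  J3: completes at 25
  J4: completes at 27
Sum = 82
Average = 82/4
= 20.50


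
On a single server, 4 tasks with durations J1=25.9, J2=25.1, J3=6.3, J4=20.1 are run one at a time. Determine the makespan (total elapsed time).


Sequential makespan: sum all processing times
= 25.9 + 25.1 + 6.3 + 20.1
= 77.4 time units


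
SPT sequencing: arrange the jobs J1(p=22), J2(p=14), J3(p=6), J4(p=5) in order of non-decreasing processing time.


SPT: sort by shortest processing time
  J4: p=5
  J3: p=6
  J2: p=14
  J1: p=22
Order: J4 → J3 → J2 → J1


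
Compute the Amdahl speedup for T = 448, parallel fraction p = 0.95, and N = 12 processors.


Amdahl's law: T_p = T × ((1-p) + p/N)
= 448 × ((1-0.95) + 0.95/12)
= 448 × (0.05 + 0.0792)
= 448 × 0.1292
= 57.87
Speedup = 448/57.87
= 7.74×


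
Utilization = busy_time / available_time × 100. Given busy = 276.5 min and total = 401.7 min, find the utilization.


Utilization = busy / total × 100
= 276.5 / 401.7 × 100
= 68.8%


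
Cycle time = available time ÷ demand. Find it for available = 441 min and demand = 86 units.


Cycle time = available time / demand
= 441 / 86
= 5.13 min/unit


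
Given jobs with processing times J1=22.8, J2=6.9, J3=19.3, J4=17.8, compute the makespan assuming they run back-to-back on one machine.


Sequential makespan: sum all processing times
= 22.8 + 6.9 + 19.3 + 17.8
= 66.8 time units


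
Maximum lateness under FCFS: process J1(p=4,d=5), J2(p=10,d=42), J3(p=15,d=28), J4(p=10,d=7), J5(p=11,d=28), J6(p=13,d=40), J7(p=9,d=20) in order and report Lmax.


Lateness per job (L = C - d):
  J1: C=4, d=5, L=-1
  J2: C=14, d=42, L=-28
  J3: C=29, d=28, L=1
  J4: C=39, d=7, L=32
  J5: C=50, d=28, L=22
  J6: C=63, d=40, L=23
  J7: C=72, d=20, L=52
Lmax = max(-1, -28, 1, 32, 22, 23, 52)
= 52


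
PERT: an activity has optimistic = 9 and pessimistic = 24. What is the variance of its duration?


σ² = ((p - o) / 6)² = (p - o)² / 36
= (24 - 9)² / 36
= 15² / 36
= 225 / 36
= 6.2500


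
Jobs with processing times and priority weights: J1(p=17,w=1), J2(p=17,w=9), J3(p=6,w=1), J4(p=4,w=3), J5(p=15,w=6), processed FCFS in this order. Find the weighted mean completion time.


Completion times:
  J1: C=17, w×C=1×17=17
  J2: C=34, w×C=9×34=306
  J3: C=40, w×C=1×40=40
  J4: C=44, w×C=3×44=132
  J5: C=59, w×C=6×59=354
Sum w×C = 849
Sum w = 20
Weighted avg = 849/20
= 42.45


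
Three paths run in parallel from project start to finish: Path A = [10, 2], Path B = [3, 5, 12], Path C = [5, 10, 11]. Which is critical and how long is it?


Path A: 10 + 2 = 12
Path B: 3 + 5 + 12 = 20
Path C: 5 + 10 + 11 = 26
Critical path = longest = max(12, 20, 26)
= 26 (Path C)


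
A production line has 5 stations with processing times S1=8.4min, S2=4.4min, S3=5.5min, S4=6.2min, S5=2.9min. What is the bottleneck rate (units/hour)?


Bottleneck = longest station time
Station times: [8.4, 4.4, 5.5, 6.2, 2.9]
Max = 8.4 min
Rate = 60 / 8.4
= 7.14 units/hour (bottleneck: 8.4min)


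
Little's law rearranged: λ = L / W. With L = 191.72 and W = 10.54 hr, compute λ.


Little's law: L = λW → λ = L / W
= 191.72 / 10.54
= 18.19 per hour


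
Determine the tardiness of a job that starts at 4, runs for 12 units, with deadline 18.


Completion = start + processing = 4 + 12 = 16
Tardiness = max(0, C - d) = max(0, 16 - 18)
= max(0, -2)
= 0


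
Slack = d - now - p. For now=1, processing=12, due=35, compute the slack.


Slack = due - current_time - processing
= 35 - 1 - 12
= 22


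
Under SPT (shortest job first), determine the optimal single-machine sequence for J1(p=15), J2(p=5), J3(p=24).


SPT: sort by shortest processing time
  J2: p=5
  J1: p=15
  J3: p=24
Order: J2 → J1 → J3


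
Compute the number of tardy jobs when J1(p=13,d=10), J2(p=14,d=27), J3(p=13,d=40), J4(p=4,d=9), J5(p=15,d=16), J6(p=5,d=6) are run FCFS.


Completion vs due date:
  J1: C=13, d=10 → TARDY
  J2: C=27, d=27 → on time
  J3: C=40, d=40 → on time
  J4: C=44, d=9 → TARDY
  J5: C=59, d=16 → TARDY
  J6: C=64, d=6 → TARDY
Tardy jobs: J1, J4, J5, J6
Count = 4


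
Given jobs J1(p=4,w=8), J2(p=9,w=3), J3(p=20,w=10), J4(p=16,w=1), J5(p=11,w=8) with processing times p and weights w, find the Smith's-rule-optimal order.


WSPT (Smith's rule): sort by p/w ascending
  J1: p/w = 4/8 = 0.500
  J5: p/w = 11/8 = 1.375
  J3: p/w = 20/10 = 2.000
  J2: p/w = 9/3 = 3.000
  J4: p/w = 16/1 = 16.000
Order: J1 → J5 → J3 → J2 → J4


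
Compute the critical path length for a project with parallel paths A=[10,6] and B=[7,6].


Path A: 10 + 6 = 16
Path B: 7 + 6 = 13
Critical path = longest = max(16, 13)
= 16 (Path A)


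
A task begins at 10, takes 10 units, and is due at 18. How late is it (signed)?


Completion = 10 + 10 = 20
Lateness = C - d = 20 - 18
= 2


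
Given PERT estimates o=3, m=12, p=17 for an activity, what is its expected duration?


te = (o + 4m + p) / 6
= (3 + 4×12 + 17) / 6
= (3 + 48 + 17) / 6
= 68 / 6
= 11.33


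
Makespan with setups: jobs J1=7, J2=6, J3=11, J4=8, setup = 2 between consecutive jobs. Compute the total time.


Makespan = Σ processing + (n-1) × setup
= (7 + 6 + 11 + 8) + (4-1)×2
= 32 + 6
= 38 time units


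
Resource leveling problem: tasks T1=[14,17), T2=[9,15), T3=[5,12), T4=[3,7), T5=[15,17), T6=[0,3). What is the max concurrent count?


Check each time point for overlaps:
  t=5: 2 tasks active (T3, T4)
Max concurrent = 2


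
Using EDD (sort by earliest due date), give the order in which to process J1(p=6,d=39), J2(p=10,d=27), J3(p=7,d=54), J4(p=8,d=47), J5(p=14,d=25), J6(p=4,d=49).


EDD: sort by earliest due date
  J5: d=25, p=14
  J2: d=27, p=10
  J1: d=39, p=6
  J4: d=47, p=8
  J6: d=49, p=4
  J3: d=54, p=7
Order: J5 → J2 → J1 → J4 → J6 → J3


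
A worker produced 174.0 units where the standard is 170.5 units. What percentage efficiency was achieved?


Efficiency = (actual / standard) × 100
= (174.0 / 170.5) × 100
= 102.1%


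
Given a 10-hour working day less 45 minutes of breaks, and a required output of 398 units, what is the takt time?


Available = 10×60 - 45 = 555 min
Takt time = 555 / 398
= 1.39 min/unit


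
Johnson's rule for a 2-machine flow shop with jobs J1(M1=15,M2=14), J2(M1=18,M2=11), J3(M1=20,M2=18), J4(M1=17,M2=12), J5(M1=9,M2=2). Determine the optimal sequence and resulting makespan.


Johnson's rule:
Group 1 (M1≤M2, sort by M1): []
Group 2 (M1>M2, sort desc M2): ['J3', 'J1', 'J4', 'J2', 'J5']
Sequence: J3 → J1 → J4 → J2 → J5
Makespan calculation:
  J3: M1 done=20, M2 done=38
  J1: M1 done=35, M2 done=52
  J4: M1 done=52, M2 done=64
  J2: M1 done=70, M2 done=81
  J5: M1 done=79, M2 done=83
= Sequence: J3 → J1 → J4 → J2 → J5, Makespan: 83


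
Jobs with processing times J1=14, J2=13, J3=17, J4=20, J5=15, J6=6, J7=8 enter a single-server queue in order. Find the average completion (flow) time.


Completion times:
  J1: completes at 14
  J2: completes at 27
  J3: completes at 44
  J4: completes at 64
  J5: completes at 79
  J6: completes at 85
  J7: completes at 93
Sum = 406
Average = 406/7
= 58.00


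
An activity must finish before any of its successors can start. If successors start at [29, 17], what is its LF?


LF = min of all successor start times
Successors start at: [29, 17]
LF = min(29, 17)
= 17


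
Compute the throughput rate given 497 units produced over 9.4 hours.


Throughput = units / time
= 497 / 9.4
= 52.9 units/hour


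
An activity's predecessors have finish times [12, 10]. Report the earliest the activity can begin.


ES = max of all predecessor completion times
Predecessors: [12, 10]
ES = max(12, 10)
= 12


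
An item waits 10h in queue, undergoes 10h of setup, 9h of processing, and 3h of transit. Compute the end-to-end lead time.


Lead time = queue + setup + processing + transit
= 10 + 10 + 9 + 3
= 32 hours


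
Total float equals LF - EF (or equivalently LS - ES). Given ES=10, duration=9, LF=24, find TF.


EF = ES + duration = 10 + 9 = 19
LS = LF - duration = 24 - 9 = 15
Total Float = LF - EF = 24 - 19
(or LS - ES = 15 - 10)
= 5


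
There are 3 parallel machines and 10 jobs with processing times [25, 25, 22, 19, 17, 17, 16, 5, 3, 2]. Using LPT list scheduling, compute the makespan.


Jobs (LPT sorted): [25, 25, 22, 19, 17, 17, 16, 5, 3, 2]
Machines: 3
  J=25 → Machine 1 (load: 0+25=25)
  J=25 → Machine 2 (load: 0+25=25)
  J=22 → Machine 3 (load: 0+22=22)
  J=19 → Machine 3 (load: 22+19=41)
  J=17 → Machine 1 (load: 25+17=42)
  J=17 → Machine 2 (load: 25+17=42)
  J=16 → Machine 3 (load: 41+16=57)
  J=5 → Machine 1 (load: 42+5=47)
  J=3 → Machine 2 (load: 42+3=45)
  J=2 → Machine 2 (load: 45+2=47)
Machine loads: [47, 47, 57]
Makespan = max = 57 time units


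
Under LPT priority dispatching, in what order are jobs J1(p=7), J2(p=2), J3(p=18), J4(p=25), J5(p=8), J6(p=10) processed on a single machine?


LPT: sort by longest processing time first
  J4: p=25
  J3: p=18
  J6: p=10
  J5: p=8
  J1: p=7
  J2: p=2
Order: J4 → J3 → J6 → J5 → J1 → J2


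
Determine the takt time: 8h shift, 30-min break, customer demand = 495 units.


Available = 8×60 - 30 = 450 min
Takt time = 450 / 495
= 0.91 min/unit


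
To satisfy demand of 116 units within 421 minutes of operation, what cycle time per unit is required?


Cycle time = available time / demand
= 421 / 116
= 3.63 min/unit


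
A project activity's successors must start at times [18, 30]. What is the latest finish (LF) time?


LF = min of all successor start times
Successors start at: [18, 30]
LF = min(18, 30)
= 18


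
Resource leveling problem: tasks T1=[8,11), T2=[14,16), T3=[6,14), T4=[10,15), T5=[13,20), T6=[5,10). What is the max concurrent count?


Check each time point for overlaps:
  t=8: 3 tasks active (T1, T3, T6)
Max concurrent = 3


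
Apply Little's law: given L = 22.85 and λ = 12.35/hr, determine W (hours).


Little's law: L = λW → W = L / λ
= 22.85 / 12.35
= 1.85 hours


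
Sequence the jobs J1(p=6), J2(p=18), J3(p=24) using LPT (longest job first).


LPT: sort by longest processing time first
  J3: p=24
  J2: p=18
  J1: p=6
Order: J3 → J2 → J1


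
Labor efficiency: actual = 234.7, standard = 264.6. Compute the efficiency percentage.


Efficiency = (actual / standard) × 100
= (234.7 / 264.6) × 100
= 88.7%


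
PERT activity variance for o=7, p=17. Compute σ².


σ² = ((p - o) / 6)² = (p - o)² / 36
= (17 - 7)² / 36
= 10² / 36
= 100 / 36
= 2.7778


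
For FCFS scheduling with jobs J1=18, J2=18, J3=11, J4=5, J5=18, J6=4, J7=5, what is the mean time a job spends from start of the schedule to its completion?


Completion times:
  J1: completes at 18
  J2: completes at 36
  J3: completes at 47
  J4: completes at 52
  J5: completes at 70
  J6: completes at 74
  J7: completes at 79
Sum = 376
Average = 376/7
= 53.71


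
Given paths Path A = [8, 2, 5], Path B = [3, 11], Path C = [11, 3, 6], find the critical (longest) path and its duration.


Path A: 8 + 2 + 5 = 15
Path B: 3 + 11 = 14
Path C: 11 + 3 + 6 = 20
Critical path = longest = max(15, 14, 20)
= 20 (Path C)


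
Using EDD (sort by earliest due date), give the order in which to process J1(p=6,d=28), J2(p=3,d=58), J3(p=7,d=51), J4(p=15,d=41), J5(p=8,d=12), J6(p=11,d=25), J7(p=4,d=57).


EDD: sort by earliest due date
  J5: d=12, p=8
  J6: d=25, p=11
  J1: d=28, p=6
  J4: d=41, p=15
  J3: d=51, p=7
  J7: d=57, p=4
  J2: d=58, p=3
Order: J5 → J6 → J1 → J4 → J3 → J7 → J2


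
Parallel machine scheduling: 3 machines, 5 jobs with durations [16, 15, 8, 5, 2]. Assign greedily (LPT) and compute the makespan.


Jobs (LPT sorted): [16, 15, 8, 5, 2]
Machines: 3
  J=16 → Machine 1 (load: 0+16=16)
  J=15 → Machine 2 (load: 0+15=15)
  J=8 → Machine 3 (load: 0+8=8)
  J=5 → Machine 3 (load: 8+5=13)
  J=2 → Machine 3 (load: 13+2=15)
Machine loads: [16, 15, 15]
Makespan = max = 16 time units


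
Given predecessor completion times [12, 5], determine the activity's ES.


ES = max of all predecessor completion times
Predecessors: [12, 5]
ES = max(12, 5)
= 12


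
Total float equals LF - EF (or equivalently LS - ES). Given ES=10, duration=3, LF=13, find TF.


EF = ES + duration = 10 + 3 = 13
LS = LF - duration = 13 - 3 = 10
Total Float = LF - EF = 13 - 13
(or LS - ES = 10 - 10)
= 0


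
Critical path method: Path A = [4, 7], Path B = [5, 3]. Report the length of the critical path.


Path A: 4 + 7 = 11
Path B: 5 + 3 = 8
Critical path = longest = max(11, 8)
= 11 (Path A)


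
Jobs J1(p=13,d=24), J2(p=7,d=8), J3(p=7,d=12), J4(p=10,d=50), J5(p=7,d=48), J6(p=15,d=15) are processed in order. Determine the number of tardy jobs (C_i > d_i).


Completion vs due date:
  J1: C=13, d=24 → on time
  J2: C=20, d=8 → TARDY
  J3: C=27, d=12 → TARDY
  J4: C=37, d=50 → on time
  J5: C=44, d=48 → on time
  J6: C=59, d=15 → TARDY
Tardy jobs: J2, J3, J6
Count = 3


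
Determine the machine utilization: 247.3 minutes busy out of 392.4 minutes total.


Utilization = busy / total × 100
= 247.3 / 392.4 × 100
= 63.0%


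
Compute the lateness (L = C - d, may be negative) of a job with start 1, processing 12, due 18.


Completion = 1 + 12 = 13
Lateness = C - d = 13 - 18
= -5


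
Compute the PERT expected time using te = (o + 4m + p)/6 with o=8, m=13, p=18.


te = (o + 4m + p) / 6
= (8 + 4×13 + 18) / 6
= (8 + 52 + 18) / 6
= 78 / 6
= 13.00


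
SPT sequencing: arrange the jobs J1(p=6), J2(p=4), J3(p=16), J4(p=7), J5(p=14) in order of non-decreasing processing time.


SPT: sort by shortest processing time
  J2: p=4
  J1: p=6
  J4: p=7
  J5: p=14
  J3: p=16
Order: J2 → J1 → J4 → J5 → J3


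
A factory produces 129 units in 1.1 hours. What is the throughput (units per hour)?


Throughput = units / time
= 129 / 1.1
= 117.3 units/hour


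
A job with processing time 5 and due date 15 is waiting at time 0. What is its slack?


Slack = due - current_time - processing
= 15 - 0 - 5
= 10


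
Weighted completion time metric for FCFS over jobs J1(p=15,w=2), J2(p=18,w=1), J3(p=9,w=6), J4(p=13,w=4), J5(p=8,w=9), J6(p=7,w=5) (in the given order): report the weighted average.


Completion times:
  J1: C=15, w×C=2×15=30
  J2: C=33, w×C=1×33=33
  J3: C=42, w×C=6×42=252
  J4: C=55, w×C=4×55=220
  J5: C=63, w×C=9×63=567
  J6: C=70, w×C=5×70=350
Sum w×C = 1452
Sum w = 27
Weighted avg = 1452/27
= 53.78


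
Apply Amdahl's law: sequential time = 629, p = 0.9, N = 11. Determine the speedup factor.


Amdahl's law: T_p = T × ((1-p) + p/N)
= 629 × ((1-0.9) + 0.9/11)
= 629 × (0.10 + 0.0818)
= 629 × 0.1818
= 114.36
Speedup = 629/114.36
= 5.50×


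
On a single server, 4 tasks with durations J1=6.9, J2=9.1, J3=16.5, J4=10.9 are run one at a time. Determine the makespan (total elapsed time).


Sequential makespan: sum all processing times
= 6.9 + 9.1 + 16.5 + 10.9
= 43.4 time units


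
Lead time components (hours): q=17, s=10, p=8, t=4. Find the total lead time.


Lead time = queue + setup + processing + transit
= 17 + 10 + 8 + 4
= 39 hours


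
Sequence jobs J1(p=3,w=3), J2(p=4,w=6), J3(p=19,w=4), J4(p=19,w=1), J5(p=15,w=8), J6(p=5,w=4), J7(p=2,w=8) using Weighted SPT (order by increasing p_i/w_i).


WSPT (Smith's rule): sort by p/w ascending
  J7: p/w = 2/8 = 0.250
  J2: p/w = 4/6 = 0.667
  J1: p/w = 3/3 = 1.000
  J6: p/w = 5/4 = 1.250
  J5: p/w = 15/8 = 1.875
  J3: p/w = 19/4 = 4.750
  J4: p/w = 19/1 = 19.000
Order: J7 → J2 → J1 → J6 → J5 → J3 → J4


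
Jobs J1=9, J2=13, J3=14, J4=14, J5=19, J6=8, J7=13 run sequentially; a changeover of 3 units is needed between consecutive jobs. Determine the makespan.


Makespan = Σ processing + (n-1) × setup
= (9 + 13 + 14 + 14 + 19 + 8 + 13) + (7-1)×3
= 90 + 18
= 108 time units


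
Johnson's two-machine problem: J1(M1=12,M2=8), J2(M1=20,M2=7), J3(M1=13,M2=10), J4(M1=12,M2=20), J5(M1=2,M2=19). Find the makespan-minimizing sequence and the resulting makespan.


Johnson's rule:
Group 1 (M1≤M2, sort by M1): ['J5', 'J4']
Group 2 (M1>M2, sort desc M2): ['J3', 'J1', 'J2']
Sequence: J5 → J4 → J3 → J1 → J2
Makespan calculation:
  J5: M1 done=2, M2 done=21
  J4: M1 done=14, M2 done=41
  J3: M1 done=27, M2 done=51
  J1: M1 done=39, M2 done=59
  J2: M1 done=59, M2 done=66
= Sequence: J5 → J4 → J3 → J1 → J2, Makespan: 66


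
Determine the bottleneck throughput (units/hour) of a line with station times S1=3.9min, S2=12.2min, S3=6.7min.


Bottleneck = longest station time
Station times: [3.9, 12.2, 6.7]
Max = 12.2 min
Rate = 60 / 12.2
= 4.92 units/hour (bottleneck: 12.2min)


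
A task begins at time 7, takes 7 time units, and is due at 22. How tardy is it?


Completion = start + processing = 7 + 7 = 14
Tardiness = max(0, C - d) = max(0, 14 - 22)
= max(0, -8)
= 0


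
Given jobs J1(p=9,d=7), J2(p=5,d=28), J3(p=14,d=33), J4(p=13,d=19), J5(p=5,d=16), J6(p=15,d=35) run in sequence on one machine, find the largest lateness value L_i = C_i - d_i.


Lateness per job (L = C - d):
  J1: C=9, d=7, L=2
  J2: C=14, d=28, L=-14
  J3: C=28, d=33, L=-5
  J4: C=41, d=19, L=22
  J5: C=46, d=16, L=30
  J6: C=61, d=35, L=26
Lmax = max(2, -14, -5, 22, 30, 26)
= 30


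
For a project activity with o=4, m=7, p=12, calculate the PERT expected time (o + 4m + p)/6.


te = (o + 4m + p) / 6
= (4 + 4×7 + 12) / 6
= (4 + 28 + 12) / 6
= 44 / 6
= 7.33


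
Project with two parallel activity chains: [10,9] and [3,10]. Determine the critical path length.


Path A: 10 + 9 = 19
Path B: 3 + 10 = 13
Critical path = longest = max(19, 13)
= 19 (Path A)


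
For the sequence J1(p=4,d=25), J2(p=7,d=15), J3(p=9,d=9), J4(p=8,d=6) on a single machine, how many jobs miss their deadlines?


Completion vs due date:
  J1: C=4, d=25 → on time
  J2: C=11, d=15 → on time
  J3: C=20, d=9 → TARDY
  J4: C=28, d=6 → TARDY
Tardy jobs: J3, J4
Count = 2


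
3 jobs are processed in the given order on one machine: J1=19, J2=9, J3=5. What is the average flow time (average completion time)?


Completion times:
  J1: completes at 19
  J2: completes at 28
  J3: completes at 33
Sum = 80
Average = 80/3
= 26.67


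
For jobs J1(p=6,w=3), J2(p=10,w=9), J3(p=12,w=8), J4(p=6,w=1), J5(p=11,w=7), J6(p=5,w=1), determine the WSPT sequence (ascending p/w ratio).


WSPT (Smith's rule): sort by p/w ascending
  J2: p/w = 10/9 = 1.111
  J3: p/w = 12/8 = 1.500
  J5: p/w = 11/7 = 1.571
  J1: p/w = 6/3 = 2.000
  J6: p/w = 5/1 = 5.000
  J4: p/w = 6/1 = 6.000
Order: J2 → J3 → J5 → J1 → J6 → J4


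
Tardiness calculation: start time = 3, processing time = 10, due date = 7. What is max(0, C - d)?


Completion = start + processing = 3 + 10 = 13
Tardiness = max(0, C - d) = max(0, 13 - 7)
= max(0, 6)
= 6


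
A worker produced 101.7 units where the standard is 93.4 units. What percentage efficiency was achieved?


Efficiency = (actual / standard) × 100
= (101.7 / 93.4) × 100
= 108.9%


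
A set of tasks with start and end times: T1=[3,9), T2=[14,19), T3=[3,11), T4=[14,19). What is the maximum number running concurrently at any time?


Check each time point for overlaps:
  t=3: 2 tasks active (T1, T3)
Max concurrent = 2


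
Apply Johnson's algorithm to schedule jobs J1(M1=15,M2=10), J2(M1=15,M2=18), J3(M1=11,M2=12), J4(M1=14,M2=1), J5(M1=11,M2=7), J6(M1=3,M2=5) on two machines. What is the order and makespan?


Johnson's rule:
Group 1 (M1≤M2, sort by M1): ['J6', 'J3', 'J2']
Group 2 (M1>M2, sort desc M2): ['J1', 'J5', 'J4']
Sequence: J6 → J3 → J2 → J1 → J5 → J4
Makespan calculation:
  J6: M1 done=3, M2 done=8
  J3: M1 done=14, M2 done=26
  J2: M1 done=29, M2 done=47
  J1: M1 done=44, M2 done=57
  J5: M1 done=55, M2 done=64
  J4: M1 done=69, M2 done=70
= Sequence: J6 → J3 → J2 → J1 → J5 → J4, Makespan: 70


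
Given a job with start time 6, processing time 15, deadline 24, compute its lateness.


Completion = 6 + 15 = 21
Lateness = C - d = 21 - 24
= -3


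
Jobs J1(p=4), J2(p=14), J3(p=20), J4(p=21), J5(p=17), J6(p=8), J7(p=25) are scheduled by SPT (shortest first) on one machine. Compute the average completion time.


SPT order: J1 → J6 → J2 → J5 → J3 → J4 → J7
Completion times:
  J1: C=4
  J6: C=12
  J2: C=26
  J5: C=43
  J3: C=63
  J4: C=84
  J7: C=109
Sum = 341, n = 7
Mean flow = 341/7
= 48.71


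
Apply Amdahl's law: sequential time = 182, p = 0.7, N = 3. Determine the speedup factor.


Amdahl's law: T_p = T × ((1-p) + p/N)
= 182 × ((1-0.7) + 0.7/3)
= 182 × (0.30 + 0.2333)
= 182 × 0.5333
= 97.07
Speedup = 182/97.07
= 1.88×


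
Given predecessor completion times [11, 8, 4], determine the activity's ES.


ES = max of all predecessor completion times
Predecessors: [11, 8, 4]
ES = max(11, 8, 4)
= 11


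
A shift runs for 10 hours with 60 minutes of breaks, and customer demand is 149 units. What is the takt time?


Available = 10×60 - 60 = 540 min
Takt time = 540 / 149
= 3.62 min/unit


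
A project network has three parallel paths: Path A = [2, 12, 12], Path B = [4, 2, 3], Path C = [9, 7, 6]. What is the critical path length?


Path A: 2 + 12 + 12 = 26
Path B: 4 + 2 + 3 = 9
Path C: 9 + 7 + 6 = 22
Critical path = longest = max(26, 9, 22)
= 26 (Path A)


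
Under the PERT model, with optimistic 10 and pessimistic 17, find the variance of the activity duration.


σ² = ((p - o) / 6)² = (p - o)² / 36
= (17 - 10)² / 36
= 7² / 36
= 49 / 36
= 1.3611


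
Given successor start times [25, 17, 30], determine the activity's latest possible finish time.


LF = min of all successor start times
Successors start at: [25, 17, 30]
LF = min(25, 17, 30)
= 17


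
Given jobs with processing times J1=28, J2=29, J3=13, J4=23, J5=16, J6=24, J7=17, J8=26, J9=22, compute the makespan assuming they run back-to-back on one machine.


Sequential makespan: sum all processing times
= 28 + 29 + 13 + 23 + 16 + 24 + 17 + 26 + 22
= 198 time units


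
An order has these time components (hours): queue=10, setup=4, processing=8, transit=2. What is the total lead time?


Lead time = queue + setup + processing + transit
= 10 + 4 + 8 + 2
= 24 hours


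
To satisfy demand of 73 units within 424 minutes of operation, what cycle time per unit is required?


Cycle time = available time / demand
= 424 / 73
= 5.81 min/unit


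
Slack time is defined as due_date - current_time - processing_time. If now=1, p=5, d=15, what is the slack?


Slack = due - current_time - processing
= 15 - 1 - 5
= 9


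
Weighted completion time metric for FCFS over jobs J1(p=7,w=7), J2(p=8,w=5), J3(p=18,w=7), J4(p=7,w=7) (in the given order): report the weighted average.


Completion times:
  J1: C=7, w×C=7×7=49
  J2: C=15, w×C=5×15=75
  J3: C=33, w×C=7×33=231
  J4: C=40, w×C=7×40=280
Sum w×C = 635
Sum w = 26
Weighted avg = 635/26
= 24.42


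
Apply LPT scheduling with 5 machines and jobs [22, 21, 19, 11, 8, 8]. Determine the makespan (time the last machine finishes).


Jobs (LPT sorted): [22, 21, 19, 11, 8, 8]
Machines: 5
  J=22 → Machine 1 (load: 0+22=22)
  J=21 → Machine 2 (load: 0+21=21)
  J=19 → Machine 3 (load: 0+19=19)
  J=11 → Machine 4 (load: 0+11=11)
  J=8 → Machine 5 (load: 0+8=8)
  J=8 → Machine 5 (load: 8+8=16)
Machine loads: [22, 21, 19, 11, 16]
Makespan = max = 22 time units


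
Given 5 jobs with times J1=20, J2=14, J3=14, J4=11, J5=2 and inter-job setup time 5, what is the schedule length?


Makespan = Σ processing + (n-1) × setup
= (20 + 14 + 14 + 11 + 2) + (5-1)×5
= 61 + 20
= 81 time units


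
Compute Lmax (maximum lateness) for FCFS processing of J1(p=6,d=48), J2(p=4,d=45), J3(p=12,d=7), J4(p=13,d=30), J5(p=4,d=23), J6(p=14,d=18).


Lateness per job (L = C - d):
  J1: C=6, d=48, L=-42
  J2: C=10, d=45, L=-35
  J3: C=22, d=7, L=15
  J4: C=35, d=30, L=5
  J5: C=39, d=23, L=16
  J6: C=53, d=18, L=35
Lmax = max(-42, -35, 15, 5, 16, 35)
= 35


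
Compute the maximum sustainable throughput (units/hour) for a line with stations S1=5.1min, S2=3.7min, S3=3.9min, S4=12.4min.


Bottleneck = longest station time
Station times: [5.1, 3.7, 3.9, 12.4]
Max = 12.4 min
Rate = 60 / 12.4
= 4.84 units/hour (bottleneck: 12.4min)


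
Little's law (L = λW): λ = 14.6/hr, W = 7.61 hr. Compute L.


Little's law: L = λ × W
= 14.6 × 7.61
= 111.11


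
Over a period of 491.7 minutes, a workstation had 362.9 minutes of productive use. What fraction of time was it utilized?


Utilization = busy / total × 100
= 362.9 / 491.7 × 100
= 73.8%


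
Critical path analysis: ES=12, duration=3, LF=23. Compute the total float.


EF = ES + duration = 12 + 3 = 15
LS = LF - duration = 23 - 3 = 20
Total Float = LF - EF = 23 - 15
(or LS - ES = 20 - 12)
= 8


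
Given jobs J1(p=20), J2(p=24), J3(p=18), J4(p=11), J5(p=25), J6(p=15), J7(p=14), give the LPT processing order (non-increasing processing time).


LPT: sort by longest processing time first
  J5: p=25
  J2: p=24
  J1: p=20
  J3: p=18
  J6: p=15
  J7: p=14
  J4: p=11
Order: J5 → J2 → J1 → J3 → J6 → J7 → J4


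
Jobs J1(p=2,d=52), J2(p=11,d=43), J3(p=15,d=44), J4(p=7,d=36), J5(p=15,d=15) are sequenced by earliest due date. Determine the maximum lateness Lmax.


EDD order: J5 → J4 → J2 → J3 → J1
Completion and lateness:
  J5: C=15, d=15, L=15-15=0
  J4: C=22, d=36, L=22-36=-14
  J2: C=33, d=43, L=33-43=-10
  J3: C=48, d=44, L=48-44=4
  J1: C=50, d=52, L=50-52=-2
Lmax = max(0, -14, -10, 4, -2)
= 4


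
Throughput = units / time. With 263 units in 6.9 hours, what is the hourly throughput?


Throughput = units / time
= 263 / 6.9
= 38.1 units/hour


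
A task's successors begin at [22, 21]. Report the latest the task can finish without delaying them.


LF = min of all successor start times
Successors start at: [22, 21]
LF = min(22, 21)
= 21


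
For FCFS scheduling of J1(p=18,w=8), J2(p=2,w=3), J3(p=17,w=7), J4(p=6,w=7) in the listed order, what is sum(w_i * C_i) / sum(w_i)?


Completion times:
  J1: C=18, w×C=8×18=144
  J2: C=20, w×C=3×20=60
  J3: C=37, w×C=7×37=259
  J4: C=43, w×C=7×43=301
Sum w×C = 764
Sum w = 25
Weighted avg = 764/25
= 30.56


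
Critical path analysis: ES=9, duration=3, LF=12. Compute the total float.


EF = ES + duration = 9 + 3 = 12
LS = LF - duration = 12 - 3 = 9
Total Float = LF - EF = 12 - 12
(or LS - ES = 9 - 9)
= 0


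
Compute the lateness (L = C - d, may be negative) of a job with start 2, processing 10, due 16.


Completion = 2 + 10 = 12
Lateness = C - d = 12 - 16
= -4


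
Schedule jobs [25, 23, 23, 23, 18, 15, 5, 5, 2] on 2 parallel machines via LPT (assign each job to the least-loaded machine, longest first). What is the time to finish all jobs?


Jobs (LPT sorted): [25, 23, 23, 23, 18, 15, 5, 5, 2]
Machines: 2
  J=25 → Machine 1 (load: 0+25=25)
  J=23 → Machine 2 (load: 0+23=23)
  J=23 → Machine 2 (load: 23+23=46)
  J=23 → Machine 1 (load: 25+23=48)
  J=18 → Machine 2 (load: 46+18=64)
  J=15 → Machine 1 (load: 48+15=63)
  J=5 → Machine 1 (load: 63+5=68)
  J=5 → Machine 2 (load: 64+5=69)
  J=2 → Machine 1 (load: 68+2=70)
Machine loads: [70, 69]
Makespan = max = 70 time units


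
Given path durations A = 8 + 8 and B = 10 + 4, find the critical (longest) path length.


Path A: 8 + 8 = 16
Path B: 10 + 4 = 14
Critical path = longest = max(16, 14)
= 16 (Path A)


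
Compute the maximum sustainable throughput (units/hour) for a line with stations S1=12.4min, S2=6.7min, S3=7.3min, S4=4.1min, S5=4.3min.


Bottleneck = longest station time
Station times: [12.4, 6.7, 7.3, 4.1, 4.3]
Max = 12.4 min
Rate = 60 / 12.4
= 4.84 units/hour (bottleneck: 12.4min)


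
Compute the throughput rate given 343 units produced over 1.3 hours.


Throughput = units / time
= 343 / 1.3
= 263.8 units/hour


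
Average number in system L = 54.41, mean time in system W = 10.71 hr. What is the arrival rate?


Little's law: L = λW → λ = L / W
= 54.41 / 10.71
= 5.08 per hour


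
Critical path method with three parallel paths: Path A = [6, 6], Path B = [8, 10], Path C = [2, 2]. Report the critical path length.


Path A: 6 + 6 = 12
Path B: 8 + 10 = 18
Path C: 2 + 2 = 4
Critical path = longest = max(12, 18, 4)
= 18 (Path B)


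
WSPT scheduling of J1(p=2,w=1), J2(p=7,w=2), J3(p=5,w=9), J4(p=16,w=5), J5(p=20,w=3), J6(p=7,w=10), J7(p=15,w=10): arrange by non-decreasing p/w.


WSPT (Smith's rule): sort by p/w ascending
  J3: p/w = 5/9 = 0.556
  J6: p/w = 7/10 = 0.700
  J7: p/w = 15/10 = 1.500
  J1: p/w = 2/1 = 2.000
  J4: p/w = 16/5 = 3.200
  J2: p/w = 7/2 = 3.500
  J5: p/w = 20/3 = 6.667
Order: J3 → J6 → J7 → J1 → J4 → J2 → J5


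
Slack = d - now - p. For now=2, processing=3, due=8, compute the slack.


Slack = due - current_time - processing
= 8 - 2 - 3
= 3


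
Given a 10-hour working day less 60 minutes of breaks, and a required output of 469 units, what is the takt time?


Available = 10×60 - 60 = 540 min
Takt time = 540 / 469
= 1.15 min/unit


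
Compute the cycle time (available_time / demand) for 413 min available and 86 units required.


Cycle time = available time / demand
= 413 / 86
= 4.80 min/unit


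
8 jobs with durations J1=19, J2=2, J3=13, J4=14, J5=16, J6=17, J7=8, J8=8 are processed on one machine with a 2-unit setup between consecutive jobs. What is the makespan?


Makespan = Σ processing + (n-1) × setup
= (19 + 2 + 13 + 14 + 16 + 17 + 8 + 8) + (8-1)×2
= 97 + 14
= 111 time units


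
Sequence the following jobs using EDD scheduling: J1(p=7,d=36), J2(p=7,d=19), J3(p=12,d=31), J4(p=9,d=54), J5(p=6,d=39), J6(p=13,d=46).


EDD: sort by earliest due date
  J2: d=19, p=7
  J3: d=31, p=12
  J1: d=36, p=7
  J5: d=39, p=6
  J6: d=46, p=13
  J4: d=54, p=9
Order: J2 → J3 → J1 → J5 → J6 → J4


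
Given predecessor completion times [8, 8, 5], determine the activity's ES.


ES = max of all predecessor completion times
Predecessors: [8, 8, 5]
ES = max(8, 8, 5)
= 8


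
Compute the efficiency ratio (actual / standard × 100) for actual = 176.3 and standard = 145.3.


Efficiency = (actual / standard) × 100
= (176.3 / 145.3) × 100
= 121.3%


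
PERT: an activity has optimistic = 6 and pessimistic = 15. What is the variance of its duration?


σ² = ((p - o) / 6)² = (p - o)² / 36
= (15 - 6)² / 36
= 9² / 36
= 81 / 36
= 2.2500


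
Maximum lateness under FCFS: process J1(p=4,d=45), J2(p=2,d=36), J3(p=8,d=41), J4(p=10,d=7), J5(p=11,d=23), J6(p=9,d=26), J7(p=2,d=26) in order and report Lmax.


Lateness per job (L = C - d):
  J1: C=4, d=45, L=-41
  J2: C=6, d=36, L=-30
  J3: C=14, d=41, L=-27
  J4: C=24, d=7, L=17
  J5: C=35, d=23, L=12
  J6: C=44, d=26, L=18
  J7: C=46, d=26, L=20
Lmax = max(-41, -30, -27, 17, 12, 18, 20)
= 20


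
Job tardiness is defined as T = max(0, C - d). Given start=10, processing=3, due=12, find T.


Completion = start + processing = 10 + 3 = 13
Tardiness = max(0, C - d) = max(0, 13 - 12)
= max(0, 1)
= 1


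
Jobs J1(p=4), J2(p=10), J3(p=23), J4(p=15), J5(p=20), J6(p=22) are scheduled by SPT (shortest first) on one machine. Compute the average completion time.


SPT order: J1 → J2 → J4 → J5 → J6 → J3
Completion times:
  J1: C=4
  J2: C=14
  J4: C=29
  J5: C=49
  J6: C=71
  J3: C=94
Sum = 261, n = 6
Mean flow = 261/6
= 43.50


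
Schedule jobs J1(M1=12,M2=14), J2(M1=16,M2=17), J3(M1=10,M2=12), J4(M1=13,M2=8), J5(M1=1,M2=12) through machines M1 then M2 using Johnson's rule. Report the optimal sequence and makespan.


Johnson's rule:
Group 1 (M1≤M2, sort by M1): ['J5', 'J3', 'J1', 'J2']
Group 2 (M1>M2, sort desc M2): ['J4']
Sequence: J5 → J3 → J1 → J2 → J4
Makespan calculation:
  J5: M1 done=1, M2 done=13
  J3: M1 done=11, M2 done=25
  J1: M1 done=23, M2 done=39
  J2: M1 done=39, M2 done=56
  J4: M1 done=52, M2 done=64
= Sequence: J5 → J3 → J1 → J2 → J4, Makespan: 64


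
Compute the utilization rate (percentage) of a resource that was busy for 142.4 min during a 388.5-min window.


Utilization = busy / total × 100
= 142.4 / 388.5 × 100
= 36.7%
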